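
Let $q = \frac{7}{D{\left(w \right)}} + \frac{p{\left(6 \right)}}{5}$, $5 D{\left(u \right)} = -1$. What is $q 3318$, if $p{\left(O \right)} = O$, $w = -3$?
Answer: $- \frac{560742}{5} \approx -1.1215 \cdot 10^{5}$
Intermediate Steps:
$D{\left(u \right)} = - \frac{1}{5}$ ($D{\left(u \right)} = \frac{1}{5} \left(-1\right) = - \frac{1}{5}$)
$q = - \frac{169}{5}$ ($q = \frac{7}{- \frac{1}{5}} + \frac{6}{5} = 7 \left(-5\right) + 6 \cdot \frac{1}{5} = -35 + \frac{6}{5} = - \frac{169}{5} \approx -33.8$)
$q 3318 = \left(- \frac{169}{5}\right) 3318 = - \frac{560742}{5}$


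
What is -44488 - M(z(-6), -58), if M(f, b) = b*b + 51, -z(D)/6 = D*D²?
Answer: -47903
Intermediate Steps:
z(D) = -6*D³ (z(D) = -6*D*D² = -6*D³)
M(f, b) = 51 + b² (M(f, b) = b² + 51 = 51 + b²)
-44488 - M(z(-6), -58) = -44488 - (51 + (-58)²) = -44488 - (51 + 3364) = -44488 - 1*3415 = -44488 - 3415 = -47903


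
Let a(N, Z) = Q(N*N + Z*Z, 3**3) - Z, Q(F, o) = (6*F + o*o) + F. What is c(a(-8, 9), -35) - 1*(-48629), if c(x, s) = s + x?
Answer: 50329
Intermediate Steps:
Q(F, o) = o**2 + 7*F (Q(F, o) = (6*F + o**2) + F = (o**2 + 6*F) + F = o**2 + 7*F)
a(N, Z) = 729 - Z + 7*N**2 + 7*Z**2 (a(N, Z) = ((3**3)**2 + 7*(N*N + Z*Z)) - Z = (27**2 + 7*(N**2 + Z**2)) - Z = (729 + (7*N**2 + 7*Z**2)) - Z = (729 + 7*N**2 + 7*Z**2) - Z = 729 - Z + 7*N**2 + 7*Z**2)
c(a(-8, 9), -35) - 1*(-48629) = (-35 + (729 - 1*9 + 7*(-8)**2 + 7*9**2)) - 1*(-48629) = (-35 + (729 - 9 + 7*64 + 7*81)) + 48629 = (-35 + (729 - 9 + 448 + 567)) + 48629 = (-35 + 1735) + 48629 = 1700 + 48629 = 50329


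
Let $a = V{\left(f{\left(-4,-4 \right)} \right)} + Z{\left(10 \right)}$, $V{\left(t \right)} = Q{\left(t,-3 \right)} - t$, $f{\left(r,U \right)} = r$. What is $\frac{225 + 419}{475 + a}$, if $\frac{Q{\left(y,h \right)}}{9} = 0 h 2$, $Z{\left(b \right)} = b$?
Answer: $\frac{644}{489} \approx 1.317$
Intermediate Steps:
$Q{\left(y,h \right)} = 0$ ($Q{\left(y,h \right)} = 9 \cdot 0 h 2 = 9 \cdot 0 \cdot 2 = 9 \cdot 0 = 0$)
$V{\left(t \right)} = - t$ ($V{\left(t \right)} = 0 - t = - t$)
$a = 14$ ($a = \left(-1\right) \left(-4\right) + 10 = 4 + 10 = 14$)
$\frac{225 + 419}{475 + a} = \frac{225 + 419}{475 + 14} = \frac{644}{489}$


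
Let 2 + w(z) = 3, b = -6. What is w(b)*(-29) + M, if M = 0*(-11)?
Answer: -29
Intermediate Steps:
w(z) = 1 (w(z) = -2 + 3 = 1)
M = 0
w(b)*(-29) + M = 1*(-29) + 0 = -29 + 0 = -29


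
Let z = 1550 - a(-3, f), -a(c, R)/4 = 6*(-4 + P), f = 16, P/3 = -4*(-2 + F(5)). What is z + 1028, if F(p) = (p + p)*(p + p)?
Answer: -25742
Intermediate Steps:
F(p) = 4*p² (F(p) = (2*p)*(2*p) = 4*p²)
P = -1176 (P = 3*(-4*(-2 + 4*5²)) = 3*(-4*(-2 + 4*25)) = 3*(-4*(-2 + 100)) = 3*(-4*98) = 3*(-392) = -1176)
a(c, R) = 28320 (a(c, R) = -24*(-4 - 1176) = -24*(-1180) = -4*(-7080) = 28320)
z = -26770 (z = 1550 - 1*28320 = 1550 - 28320 = -26770)
z + 1028 = -26770 + 1028 = -25742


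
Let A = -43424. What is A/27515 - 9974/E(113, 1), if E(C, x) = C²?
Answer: -828915666/351339035 ≈ -2.3593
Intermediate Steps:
A/27515 - 9974/E(113, 1) = -43424/27515 - 9974/(113²) = -43424*1/27515 - 9974/12769 = -43424/27515 - 9974*1/12769 = -43424/27515 - 9974/12769 = -828915666/351339035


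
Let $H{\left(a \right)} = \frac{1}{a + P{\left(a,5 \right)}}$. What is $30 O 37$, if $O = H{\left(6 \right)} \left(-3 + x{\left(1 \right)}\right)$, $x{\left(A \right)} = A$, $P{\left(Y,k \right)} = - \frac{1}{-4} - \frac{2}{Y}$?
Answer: $- \frac{26640}{71} \approx -375.21$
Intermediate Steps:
$P{\left(Y,k \right)} = \frac{1}{4} - \frac{2}{Y}$ ($P{\left(Y,k \right)} = \left(-1\right) \left(- \frac{1}{4}\right) - \frac{2}{Y} = \frac{1}{4} - \frac{2}{Y}$)
$H{\left(a \right)} = \frac{1}{a + \frac{-8 + a}{4 a}}$
$O = - \frac{24}{71}$ ($O = 4 \cdot 6 \frac{1}{-8 + 6 + 4 \cdot 6^{2}} \left(-3 + 1\right) = 4 \cdot 6 \frac{1}{-8 + 6 + 4 \cdot 36} \left(-2\right) = 4 \cdot 6 \frac{1}{-8 + 6 + 144} \left(-2\right) = 4 \cdot 6 \cdot \frac{1}{142} \left(-2\right) = \frac{12}{71} \left(-2\right) = - \frac{24}{71} \approx -0.33803$)
$30 O 37 = 30 \left(- \frac{24}{71}\right) 37 = \left(- \frac{720}{71}\right) 37 = - \frac{26640}{71}$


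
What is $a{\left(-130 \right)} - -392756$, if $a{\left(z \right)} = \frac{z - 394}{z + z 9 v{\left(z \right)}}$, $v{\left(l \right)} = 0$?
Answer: $\frac{25529402}{65} \approx 3.9276 \cdot 10^{5}$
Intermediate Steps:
$a{\left(z \right)} = \frac{-394 + z}{z}$ ($a{\left(z \right)} = \frac{z - 394}{z + z 9 \cdot 0} = \frac{-394 + z}{z + 9 z 0} = \frac{-394 + z}{z + 0} = \frac{-394 + z}{z}$)
$a{\left(-130 \right)} - -392756 = \frac{-394 - 130}{-130} - -392756 = \left(- \frac{1}{130}\right) \left(-524\right) + 392756 = \frac{262}{65} + 392756 = \frac{25529402}{65}$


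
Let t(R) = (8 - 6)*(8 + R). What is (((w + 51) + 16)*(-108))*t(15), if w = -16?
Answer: -253368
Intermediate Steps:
t(R) = 16 + 2*R (t(R) = 2*(8 + R) = 16 + 2*R)
(((w + 51) + 16)*(-108))*t(15) = (((-16 + 51) + 16)*(-108))*(16 + 2*15) = ((35 + 16)*(-108))*(16 + 30) = (51*(-108))*46 = -5508*46 = -253368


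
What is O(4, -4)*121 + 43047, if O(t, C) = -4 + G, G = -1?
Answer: 42442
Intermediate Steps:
O(t, C) = -5 (O(t, C) = -4 - 1 = -5)
O(4, -4)*121 + 43047 = -5*121 + 43047 = -605 + 43047 = 42442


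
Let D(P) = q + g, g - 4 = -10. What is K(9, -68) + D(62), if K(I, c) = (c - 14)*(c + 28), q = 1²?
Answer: 3275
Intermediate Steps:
g = -6 (g = 4 - 10 = -6)
q = 1
K(I, c) = (-14 + c)*(28 + c)
D(P) = -5 (D(P) = 1 - 6 = -5)
K(9, -68) + D(62) = (-392 + (-68)² + 14*(-68)) - 5 = (-392 + 4624 - 952) - 5 = 3280 - 5 = 3275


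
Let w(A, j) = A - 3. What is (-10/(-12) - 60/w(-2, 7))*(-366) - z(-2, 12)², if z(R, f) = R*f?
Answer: -5273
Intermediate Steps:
w(A, j) = -3 + A
(-10/(-12) - 60/w(-2, 7))*(-366) - z(-2, 12)² = (-10/(-12) - 60/(-3 - 2))*(-366) - (-2*12)² = (-10*(-1/12) - 60/(-5))*(-366) - 1*(-24)² = (⅚ - 60*(-⅕))*(-366) - 1*576 = (⅚ + 12)*(-366) - 576 = (77/6)*(-366) - 576 = -4697 - 576 = -5273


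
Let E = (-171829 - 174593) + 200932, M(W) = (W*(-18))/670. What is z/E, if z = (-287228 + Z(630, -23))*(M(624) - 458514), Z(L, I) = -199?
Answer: -22075515427581/24369575 ≈ -9.0586e+5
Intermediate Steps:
M(W) = -9*W/335 (M(W) = -18*W*(1/670) = -9*W/335)
z = 44151030855162/335 (z = (-287228 - 199)*(-9/335*624 - 458514) = -287427*(-5616/335 - 458514) = -287427*(-153607806/335) = 44151030855162/335 ≈ 1.3179e+11)
E = -145490 (E = -346422 + 200932 = -145490)
z/E = (44151030855162/335)/(-145490) = (44151030855162/335)*(-1/145490) = -22075515427581/24369575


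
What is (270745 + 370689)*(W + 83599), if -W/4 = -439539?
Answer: 1181364276670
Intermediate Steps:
W = 1758156 (W = -4*(-439539) = 1758156)
(270745 + 370689)*(W + 83599) = (270745 + 370689)*(1758156 + 83599) = 641434*1841755 = 1181364276670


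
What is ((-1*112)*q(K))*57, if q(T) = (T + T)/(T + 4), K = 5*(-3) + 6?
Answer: -114912/5 ≈ -22982.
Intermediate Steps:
K = -9 (K = -15 + 6 = -9)
q(T) = 2*T/(4 + T) (q(T) = (2*T)/(4 + T) = 2*T/(4 + T))
((-1*112)*q(K))*57 = ((-1*112)*(2*(-9)/(4 - 9)))*57 = -224*(-9)/(-5)*57 = -224*(-9)*(-1)/5*57 = -112*18/5*57 = -2016/5*57 = -114912/5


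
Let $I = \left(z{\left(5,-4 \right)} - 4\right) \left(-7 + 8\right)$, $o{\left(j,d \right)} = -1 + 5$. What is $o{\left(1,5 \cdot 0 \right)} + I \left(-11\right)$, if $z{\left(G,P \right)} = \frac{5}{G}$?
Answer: $37$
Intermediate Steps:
$o{\left(j,d \right)} = 4$
$I = -3$ ($I = \left(\frac{5}{5} - 4\right) \left(-7 + 8\right) = \left(5 \cdot \frac{1}{5} - 4\right) 1 = \left(1 - 4\right) 1 = \left(-3\right) 1 = -3$)
$o{\left(1,5 \cdot 0 \right)} + I \left(-11\right) = 4 - -33 = 4 + 33 = 37$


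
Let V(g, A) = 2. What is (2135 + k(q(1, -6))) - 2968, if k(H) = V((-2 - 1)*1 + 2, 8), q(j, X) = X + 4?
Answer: -831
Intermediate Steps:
q(j, X) = 4 + X
k(H) = 2
(2135 + k(q(1, -6))) - 2968 = (2135 + 2) - 2968 = 2137 - 2968 = -831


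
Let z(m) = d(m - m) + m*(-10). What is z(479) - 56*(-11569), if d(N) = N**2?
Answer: 643074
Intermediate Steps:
z(m) = -10*m (z(m) = (m - m)**2 + m*(-10) = 0**2 - 10*m = 0 - 10*m = -10*m)
z(479) - 56*(-11569) = -10*479 - 56*(-11569) = -4790 - 1*(-647864) = -4790 + 647864 = 643074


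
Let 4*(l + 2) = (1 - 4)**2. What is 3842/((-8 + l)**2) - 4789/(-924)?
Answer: 61402357/887964 ≈ 69.150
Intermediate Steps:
l = 1/4 (l = -2 + (1 - 4)**2/4 = -2 + (1/4)*(-3)**2 = -2 + (1/4)*9 = -2 + 9/4 = 1/4 ≈ 0.25000)
3842/((-8 + l)**2) - 4789/(-924) = 3842/((-8 + 1/4)**2) - 4789/(-924) = 3842/((-31/4)**2) - 4789*(-1/924) = 3842/(961/16) + 4789/924 = 3842*(16/961) + 4789/924 = 61472/961 + 4789/924 = 61402357/887964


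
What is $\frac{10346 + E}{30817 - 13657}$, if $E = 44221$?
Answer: $\frac{18189}{5720} \approx 3.1799$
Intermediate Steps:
$\frac{10346 + E}{30817 - 13657} = \frac{10346 + 44221}{30817 - 13657} = \frac{54567}{17160} = 54567 \cdot \frac{1}{17160} = \frac{18189}{5720}$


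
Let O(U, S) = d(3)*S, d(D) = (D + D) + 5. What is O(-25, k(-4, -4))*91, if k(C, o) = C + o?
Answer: -8008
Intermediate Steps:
d(D) = 5 + 2*D (d(D) = 2*D + 5 = 5 + 2*D)
O(U, S) = 11*S (O(U, S) = (5 + 2*3)*S = (5 + 6)*S = 11*S)
O(-25, k(-4, -4))*91 = (11*(-4 - 4))*91 = (11*(-8))*91 = -88*91 = -8008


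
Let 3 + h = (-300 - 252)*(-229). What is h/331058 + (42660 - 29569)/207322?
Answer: 7635104422/17158901669 ≈ 0.44496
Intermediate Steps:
h = 126405 (h = -3 + (-300 - 252)*(-229) = -3 - 552*(-229) = -3 + 126408 = 126405)
h/331058 + (42660 - 29569)/207322 = 126405/331058 + (42660 - 29569)/207322 = 126405*(1/331058) + 13091*(1/207322) = 126405/331058 + 13091/207322 = 7635104422/17158901669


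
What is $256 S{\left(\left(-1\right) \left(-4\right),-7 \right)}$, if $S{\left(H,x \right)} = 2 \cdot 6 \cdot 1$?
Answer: $3072$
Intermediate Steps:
$S{\left(H,x \right)} = 12$ ($S{\left(H,x \right)} = 12 \cdot 1 = 12$)
$256 S{\left(\left(-1\right) \left(-4\right),-7 \right)} = 256 \cdot 12 = 3072$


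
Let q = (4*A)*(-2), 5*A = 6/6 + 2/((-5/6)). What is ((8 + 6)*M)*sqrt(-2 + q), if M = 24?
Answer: 336*sqrt(6)/5 ≈ 164.61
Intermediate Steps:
A = -7/25 (A = (6/6 + 2/((-5/6)))/5 = (6*(1/6) + 2/((-5*1/6)))/5 = (1 + 2/(-5/6))/5 = (1 + 2*(-6/5))/5 = (1 - 12/5)/5 = (1/5)*(-7/5) = -7/25 ≈ -0.28000)
q = 56/25 (q = (4*(-7/25))*(-2) = -28/25*(-2) = 56/25 ≈ 2.2400)
((8 + 6)*M)*sqrt(-2 + q) = ((8 + 6)*24)*sqrt(-2 + 56/25) = (14*24)*sqrt(6/25) = 336*(sqrt(6)/5) = 336*sqrt(6)/5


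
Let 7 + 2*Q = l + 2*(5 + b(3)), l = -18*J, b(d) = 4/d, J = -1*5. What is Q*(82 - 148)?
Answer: -3157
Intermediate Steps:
J = -5
l = 90 (l = -18*(-5) = 90)
Q = 287/6 (Q = -7/2 + (90 + 2*(5 + 4/3))/2 = -7/2 + (90 + 2*(19/3))/2 = -7/2 + (90 + 38/3)/2 = -7/2 + (½)*(308/3) = -7/2 + 154/3 = 287/6 ≈ 47.833)
Q*(82 - 148) = 287*(82 - 148)/6 = (287/6)*(-66) = -3157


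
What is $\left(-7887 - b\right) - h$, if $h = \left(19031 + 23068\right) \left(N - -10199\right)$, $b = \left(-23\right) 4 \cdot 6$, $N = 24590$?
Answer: $-1464589446$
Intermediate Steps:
$b = -552$ ($b = \left(-92\right) 6 = -552$)
$h = 1464582111$ ($h = \left(19031 + 23068\right) \left(24590 - -10199\right) = 42099 \left(24590 + 10199\right) = 42099 \cdot 34789 = 1464582111$)
$\left(-7887 - b\right) - h = \left(-7887 - -552\right) - 1464582111 = \left(-7887 + 552\right) - 1464582111 = -7335 - 1464582111 = -1464589446$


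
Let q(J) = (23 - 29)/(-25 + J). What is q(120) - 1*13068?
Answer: -1241466/95 ≈ -13068.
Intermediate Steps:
q(J) = -6/(-25 + J)
q(120) - 1*13068 = -6/(-25 + 120) - 1*13068 = -6/95 - 13068 = -1241466/95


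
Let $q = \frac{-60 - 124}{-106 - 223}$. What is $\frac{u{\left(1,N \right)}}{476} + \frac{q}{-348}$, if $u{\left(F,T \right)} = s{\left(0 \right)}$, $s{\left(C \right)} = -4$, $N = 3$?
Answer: $- \frac{4871}{486591} \approx -0.01001$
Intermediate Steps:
$u{\left(F,T \right)} = -4$
$q = \frac{184}{329}$ ($q = \frac{-60 - 124}{-329} = \left(-184\right) \left(- \frac{1}{329}\right) = \frac{184}{329} \approx 0.55927$)
$\frac{u{\left(1,N \right)}}{476} + \frac{q}{-348} = - \frac{4}{476} + \frac{184}{329 \left(-348\right)} = \left(-4\right) \frac{1}{476} + \frac{184}{329} \left(- \frac{1}{348}\right) = - \frac{1}{119} - \frac{46}{28623} = - \frac{4871}{486591}$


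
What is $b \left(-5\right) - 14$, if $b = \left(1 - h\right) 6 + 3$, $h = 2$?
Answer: $1$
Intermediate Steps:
$b = -3$ ($b = \left(1 - 2\right) 6 + 3 = \left(-1\right) 6 + 3 = -6 + 3 = -3$)
$b \left(-5\right) - 14 = \left(-3\right) \left(-5\right) - 14 = 15 - 14 = 1$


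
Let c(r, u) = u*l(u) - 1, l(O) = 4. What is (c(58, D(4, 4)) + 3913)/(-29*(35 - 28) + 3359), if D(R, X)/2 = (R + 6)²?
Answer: 1178/789 ≈ 1.4930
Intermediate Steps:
D(R, X) = 2*(6 + R)² (D(R, X) = 2*(R + 6)² = 2*(6 + R)²)
c(r, u) = -1 + 4*u (c(r, u) = u*4 - 1 = 4*u - 1 = -1 + 4*u)
(c(58, D(4, 4)) + 3913)/(-29*(35 - 28) + 3359) = ((-1 + 4*(2*(6 + 4)²)) + 3913)/(-29*(35 - 28) + 3359) = ((-1 + 4*(2*10²)) + 3913)/(-29*7 + 3359) = ((-1 + 4*(2*100)) + 3913)/(-203 + 3359) = ((-1 + 4*200) + 3913)/3156 = ((-1 + 800) + 3913)*(1/3156) = (799 + 3913)*(1/3156) = 4712*(1/3156) = 1178/789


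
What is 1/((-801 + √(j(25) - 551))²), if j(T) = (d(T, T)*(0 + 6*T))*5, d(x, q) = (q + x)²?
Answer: (801 - √1874449)⁻² ≈ 3.0984e-6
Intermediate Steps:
j(T) = 120*T³ (j(T) = ((T + T)²*(0 + 6*T))*5 = ((2*T)²*(6*T))*5 = ((4*T²)*(6*T))*5 = (24*T³)*5 = 120*T³)
1/((-801 + √(j(25) - 551))²) = 1/((-801 + √(120*25³ - 551))²) = 1/((-801 + √(120*15625 - 551))²) = 1/((-801 + √(1875000 - 551))²) = 1/((-801 + √1874449)²) = (-801 + √1874449)⁻²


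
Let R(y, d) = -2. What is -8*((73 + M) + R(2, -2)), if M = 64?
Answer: -1080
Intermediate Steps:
-8*((73 + M) + R(2, -2)) = -8*((73 + 64) - 2) = -8*(137 - 2) = -8*135 = -1080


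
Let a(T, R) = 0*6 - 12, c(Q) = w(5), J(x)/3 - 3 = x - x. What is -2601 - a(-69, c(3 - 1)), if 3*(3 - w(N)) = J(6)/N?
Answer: -2589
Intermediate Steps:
J(x) = 9 (J(x) = 9 + 3*(x - x) = 9 + 3*0 = 9 + 0 = 9)
w(N) = 3 - 3/N
c(Q) = 12/5 (c(Q) = 3 - 3/5 = 3 - 3*⅕ = 3 - ⅗ = 12/5)
a(T, R) = -12 (a(T, R) = 0 - 12 = -12)
-2601 - a(-69, c(3 - 1)) = -2601 - 1*(-12) = -2601 + 12 = -2589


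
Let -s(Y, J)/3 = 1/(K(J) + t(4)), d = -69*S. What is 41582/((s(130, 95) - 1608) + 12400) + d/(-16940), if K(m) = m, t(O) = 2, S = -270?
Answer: 4882443553/1773314774 ≈ 2.7533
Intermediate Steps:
d = 18630 (d = -69*(-270) = 18630)
s(Y, J) = -3/(2 + J) (s(Y, J) = -3/(J + 2) = -3/(2 + J))
41582/((s(130, 95) - 1608) + 12400) + d/(-16940) = 41582/((-3/(2 + 95) - 1608) + 12400) + 18630/(-16940) = 41582/((-3/97 - 1608) + 12400) + 18630*(-1/16940) = 41582/((-3*1/97 - 1608) + 12400) - 1863/1694 = 41582/((-3/97 - 1608) + 12400) - 1863/1694 = 41582/(-155979/97 + 12400) - 1863/1694 = 41582/(1046821/97) - 1863/1694 = 41582*(97/1046821) - 1863/1694 = 4033454/1046821 - 1863/1694 = 4882443553/1773314774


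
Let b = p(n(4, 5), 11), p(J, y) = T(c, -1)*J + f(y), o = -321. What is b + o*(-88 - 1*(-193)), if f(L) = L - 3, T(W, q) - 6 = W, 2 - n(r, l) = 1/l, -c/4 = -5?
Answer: -168251/5 ≈ -33650.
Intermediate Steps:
c = 20 (c = -4*(-5) = 20)
n(r, l) = 2 - 1/l
T(W, q) = 6 + W
f(L) = -3 + L
p(J, y) = -3 + y + 26*J (p(J, y) = (6 + 20)*J + (-3 + y) = 26*J + (-3 + y) = -3 + y + 26*J)
b = 274/5 (b = -3 + 11 + 26*(2 - 1/5) = -3 + 11 + 26*(9/5) = -3 + 11 + 234/5 = 274/5 ≈ 54.800)
b + o*(-88 - 1*(-193)) = 274/5 - 321*(-88 - 1*(-193)) = 274/5 - 321*(-88 + 193) = 274/5 - 321*105 = 274/5 - 33705 = -168251/5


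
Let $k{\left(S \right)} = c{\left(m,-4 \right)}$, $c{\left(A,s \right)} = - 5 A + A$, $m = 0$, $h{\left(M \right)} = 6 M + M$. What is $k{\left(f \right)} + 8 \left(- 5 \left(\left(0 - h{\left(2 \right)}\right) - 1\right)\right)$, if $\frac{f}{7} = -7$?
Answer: $600$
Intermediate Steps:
$f = -49$ ($f = 7 \left(-7\right) = -49$)
$h{\left(M \right)} = 7 M$
$c{\left(A,s \right)} = - 4 A$
$k{\left(S \right)} = 0$ ($k{\left(S \right)} = \left(-4\right) 0 = 0$)
$k{\left(f \right)} + 8 \left(- 5 \left(\left(0 - h{\left(2 \right)}\right) - 1\right)\right) = 0 + 8 \left(- 5 \left(\left(0 - 7 \cdot 2\right) - 1\right)\right) = 0 + 8 \left(- 5 \left(\left(0 - 14\right) - 1\right)\right) = 0 + 8 \left(- 5 \left(-14 - 1\right)\right) = 0 + 8 \left(\left(-5\right) \left(-15\right)\right) = 0 + 8 \cdot 75 = 0 + 600 = 600$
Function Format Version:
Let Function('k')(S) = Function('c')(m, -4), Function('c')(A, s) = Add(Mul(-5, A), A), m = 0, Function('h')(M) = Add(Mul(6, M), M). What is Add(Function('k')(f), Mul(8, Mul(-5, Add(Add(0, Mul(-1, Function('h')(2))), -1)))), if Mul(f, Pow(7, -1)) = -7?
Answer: 600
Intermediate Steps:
f = -49 (f = Mul(7, -7) = -49)
Function('h')(M) = Mul(7, M)
Function('c')(A, s) = Mul(-4, A)
Function('k')(S) = 0 (Function('k')(S) = Mul(-4, 0) = 0)
Add(Function('k')(f), Mul(8, Mul(-5, Add(Add(0, Mul(-1, Function('h')(2))), -1)))) = Add(0, Mul(8, Mul(-5, Add(Add(0, Mul(-1, Mul(7, 2))), -1)))) = Add(0, Mul(8, Mul(-5, Add(Add(0, Mul(-1, 14)), -1)))) = Add(0, Mul(8, Mul(-5, Add(Add(0, -14), -1)))) = Add(0, Mul(8, Mul(-5, Add(-14, -1)))) = Add(0, Mul(8, Mul(-5, -15))) = Add(0, Mul(8, 75)) = Add(0, 600) = 600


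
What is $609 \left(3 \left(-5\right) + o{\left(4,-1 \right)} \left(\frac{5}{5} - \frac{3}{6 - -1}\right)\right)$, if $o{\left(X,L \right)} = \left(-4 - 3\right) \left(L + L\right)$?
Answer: $-4263$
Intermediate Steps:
$o{\left(X,L \right)} = - 14 L$ ($o{\left(X,L \right)} = - 7 \cdot 2 L = - 14 L$)
$609 \left(3 \left(-5\right) + o{\left(4,-1 \right)} \left(\frac{5}{5} - \frac{3}{6 - -1}\right)\right) = 609 \left(3 \left(-5\right) + \left(-14\right) \left(-1\right) \left(\frac{5}{5} - \frac{3}{6 - -1}\right)\right) = 609 \left(-15 + 14 \left(5 \cdot \frac{1}{5} - \frac{3}{6 + 1}\right)\right) = 609 \left(-15 + 14 \left(1 - \frac{3}{7}\right)\right) = 609 \left(-15 + 14 \cdot \frac{4}{7}\right) = 609 \left(-15 + 8\right) = 609 \left(-7\right) = -4263$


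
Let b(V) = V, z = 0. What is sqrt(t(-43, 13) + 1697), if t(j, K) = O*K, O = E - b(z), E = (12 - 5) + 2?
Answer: sqrt(1814) ≈ 42.591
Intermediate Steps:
E = 9 (E = 7 + 2 = 9)
O = 9 (O = 9 - 1*0 = 9 + 0 = 9)
t(j, K) = 9*K
sqrt(t(-43, 13) + 1697) = sqrt(9*13 + 1697) = sqrt(117 + 1697) = sqrt(1814)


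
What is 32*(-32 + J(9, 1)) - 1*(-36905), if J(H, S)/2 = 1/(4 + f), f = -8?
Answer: 35865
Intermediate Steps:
J(H, S) = -½ (J(H, S) = 2/(4 - 8) = 2/(-4) = 2*(-¼) = -½)
32*(-32 + J(9, 1)) - 1*(-36905) = 32*(-32 - ½) - 1*(-36905) = 32*(-65/2) + 36905 = -1040 + 36905 = 35865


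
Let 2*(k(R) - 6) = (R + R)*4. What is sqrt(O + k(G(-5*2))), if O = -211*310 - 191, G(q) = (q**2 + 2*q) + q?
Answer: I*sqrt(65315) ≈ 255.57*I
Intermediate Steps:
G(q) = q**2 + 3*q
k(R) = 6 + 4*R (k(R) = 6 + ((R + R)*4)/2 = 6 + ((2*R)*4)/2 = 6 + (8*R)/2 = 6 + 4*R)
O = -65601 (O = -65410 - 191 = -65601)
sqrt(O + k(G(-5*2))) = sqrt(-65601 + (6 + 4*((-5*2)*(3 - 5*2)))) = sqrt(-65601 + (6 + 4*(-10*(3 - 10)))) = sqrt(-65601 + (6 + 4*(-10*(-7)))) = sqrt(-65601 + (6 + 4*70)) = sqrt(-65601 + (6 + 280)) = sqrt(-65601 + 286) = sqrt(-65315) = I*sqrt(65315)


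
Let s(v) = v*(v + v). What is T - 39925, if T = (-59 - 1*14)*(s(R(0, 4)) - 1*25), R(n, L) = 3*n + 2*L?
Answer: -47444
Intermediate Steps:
R(n, L) = 2*L + 3*n
s(v) = 2*v**2 (s(v) = v*(2*v) = 2*v**2)
T = -7519 (T = (-59 - 1*14)*(2*(2*4 + 3*0)**2 - 1*25) = (-59 - 14)*(2*(8 + 0)**2 - 25) = -73*(2*8**2 - 25) = -73*(2*64 - 25) = -73*(128 - 25) = -73*103 = -7519)
T - 39925 = -7519 - 39925 = -47444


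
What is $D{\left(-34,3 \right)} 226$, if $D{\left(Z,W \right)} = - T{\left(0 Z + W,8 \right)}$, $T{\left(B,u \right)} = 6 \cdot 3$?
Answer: $-4068$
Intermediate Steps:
$T{\left(B,u \right)} = 18$
$D{\left(Z,W \right)} = -18$ ($D{\left(Z,W \right)} = \left(-1\right) 18 = -18$)
$D{\left(-34,3 \right)} 226 = \left(-18\right) 226 = -4068$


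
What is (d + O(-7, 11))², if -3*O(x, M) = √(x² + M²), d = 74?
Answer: (222 - √170)²/9 ≈ 4851.7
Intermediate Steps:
O(x, M) = -√(M² + x²)/3 (O(x, M) = -√(x² + M²)/3 = -√(M² + x²)/3)
(d + O(-7, 11))² = (74 - √(11² + (-7)²)/3)² = (74 - √(121 + 49)/3)² = (74 - √170/3)²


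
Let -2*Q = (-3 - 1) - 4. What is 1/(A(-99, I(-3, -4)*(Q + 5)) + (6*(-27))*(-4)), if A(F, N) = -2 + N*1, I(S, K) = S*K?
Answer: 1/754 ≈ 0.0013263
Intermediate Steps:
I(S, K) = K*S
Q = 4 (Q = -((-3 - 1) - 4)/2 = -(-4 - 4)/2 = -½*(-8) = 4)
A(F, N) = -2 + N
1/(A(-99, I(-3, -4)*(Q + 5)) + (6*(-27))*(-4)) = 1/((-2 + (-4*(-3))*(4 + 5)) + (6*(-27))*(-4)) = 1/((-2 + 12*9) - 162*(-4)) = 1/((-2 + 108) + 648) = 1/(106 + 648) = 1/754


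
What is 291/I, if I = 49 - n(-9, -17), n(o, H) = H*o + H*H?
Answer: -97/131 ≈ -0.74046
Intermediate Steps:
n(o, H) = H² + H*o (n(o, H) = H*o + H² = H² + H*o)
I = -393 (I = 49 - (-17)*(-17 - 9) = 49 - (-17)*(-26) = 49 - 1*442 = 49 - 442 = -393)
291/I = 291/(-393) = 291*(-1/393) = -97/131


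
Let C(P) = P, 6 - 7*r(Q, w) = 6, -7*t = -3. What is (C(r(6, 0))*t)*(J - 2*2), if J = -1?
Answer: 0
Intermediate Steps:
t = 3/7 (t = -⅐*(-3) = 3/7 ≈ 0.42857)
r(Q, w) = 0 (r(Q, w) = 6/7 - ⅐*6 = 6/7 - 6/7 = 0)
(C(r(6, 0))*t)*(J - 2*2) = (0*(3/7))*(-1 - 2*2) = 0*(-1 - 4) = 0*(-5) = 0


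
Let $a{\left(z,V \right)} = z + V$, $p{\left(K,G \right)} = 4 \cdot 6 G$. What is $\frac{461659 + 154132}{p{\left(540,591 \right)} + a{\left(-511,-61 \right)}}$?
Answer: $\frac{615791}{13612} \approx 45.239$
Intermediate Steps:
$p{\left(K,G \right)} = 24 G$
$a{\left(z,V \right)} = V + z$
$\frac{461659 + 154132}{p{\left(540,591 \right)} + a{\left(-511,-61 \right)}} = \frac{461659 + 154132}{24 \cdot 591 - 572} = \frac{615791}{14184 - 572} = \frac{615791}{13612}$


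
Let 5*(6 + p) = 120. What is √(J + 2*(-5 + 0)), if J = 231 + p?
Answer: √239 ≈ 15.460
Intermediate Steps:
p = 18 (p = -6 + (⅕)*120 = -6 + 24 = 18)
J = 249 (J = 231 + 18 = 249)
√(J + 2*(-5 + 0)) = √(249 + 2*(-5 + 0)) = √(249 + 2*(-5)) = √(249 - 10) = √239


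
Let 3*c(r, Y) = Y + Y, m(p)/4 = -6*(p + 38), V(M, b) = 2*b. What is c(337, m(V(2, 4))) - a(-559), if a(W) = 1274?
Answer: -2010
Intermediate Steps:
m(p) = -912 - 24*p (m(p) = 4*(-6*(p + 38)) = 4*(-6*(38 + p)) = 4*(-228 - 6*p) = -912 - 24*p)
c(r, Y) = 2*Y/3 (c(r, Y) = (Y + Y)/3 = (2*Y)/3 = 2*Y/3)
c(337, m(V(2, 4))) - a(-559) = 2*(-912 - 48*4)/3 - 1*1274 = 2*(-912 - 24*8)/3 - 1274 = 2*(-912 - 192)/3 - 1274 = (⅔)*(-1104) - 1274 = -736 - 1274 = -2010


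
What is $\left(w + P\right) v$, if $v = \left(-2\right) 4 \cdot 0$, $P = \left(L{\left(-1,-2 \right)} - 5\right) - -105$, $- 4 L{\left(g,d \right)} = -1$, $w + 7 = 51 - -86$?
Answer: $0$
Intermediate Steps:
$w = 130$ ($w = -7 + \left(51 - -86\right) = -7 + \left(51 + 86\right) = -7 + 137 = 130$)
$L{\left(g,d \right)} = \frac{1}{4}$ ($L{\left(g,d \right)} = \left(- \frac{1}{4}\right) \left(-1\right) = \frac{1}{4}$)
$P = \frac{401}{4}$ ($P = \left(\frac{1}{4} - 5\right) - -105 = \left(\frac{1}{4} - 5\right) + 105 = - \frac{19}{4} + 105 = \frac{401}{4} \approx 100.25$)
$v = 0$ ($v = \left(-8\right) 0 = 0$)
$\left(w + P\right) v = \left(130 + \frac{401}{4}\right) 0 = \frac{921}{4} \cdot 0 = 0$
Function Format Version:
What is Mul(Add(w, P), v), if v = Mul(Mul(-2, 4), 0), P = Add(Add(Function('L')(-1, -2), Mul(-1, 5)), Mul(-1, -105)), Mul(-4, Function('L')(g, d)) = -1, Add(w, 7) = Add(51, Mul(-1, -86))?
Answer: 0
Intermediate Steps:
w = 130 (w = Add(-7, Add(51, Mul(-1, -86))) = Add(-7, Add(51, 86)) = Add(-7, 137) = 130)
Function('L')(g, d) = Rational(1, 4) (Function('L')(g, d) = Mul(Rational(-1, 4), -1) = Rational(1, 4))
P = Rational(401, 4) (P = Add(Add(Rational(1, 4), Mul(-1, 5)), Mul(-1, -105)) = Add(Add(Rational(1, 4), -5), 105) = Add(Rational(-19, 4), 105) = Rational(401, 4) ≈ 100.25)
v = 0 (v = Mul(-8, 0) = 0)
Mul(Add(w, P), v) = Mul(Add(130, Rational(401, 4)), 0) = Mul(Rational(921, 4), 0) = 0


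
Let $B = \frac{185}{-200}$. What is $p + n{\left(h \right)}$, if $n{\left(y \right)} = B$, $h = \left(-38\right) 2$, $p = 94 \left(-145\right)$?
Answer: $- \frac{545237}{40} \approx -13631.0$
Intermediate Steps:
$p = -13630$
$h = -76$
$B = - \frac{37}{40}$ ($B = 185 \left(- \frac{1}{200}\right) = - \frac{37}{40} \approx -0.925$)
$n{\left(y \right)} = - \frac{37}{40}$
$p + n{\left(h \right)} = -13630 - \frac{37}{40} = - \frac{545237}{40}$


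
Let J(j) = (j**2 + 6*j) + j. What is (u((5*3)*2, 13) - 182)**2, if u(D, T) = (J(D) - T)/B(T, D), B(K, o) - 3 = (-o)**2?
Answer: 26650236001/815409 ≈ 32683.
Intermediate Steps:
J(j) = j**2 + 7*j
B(K, o) = 3 + o**2 (B(K, o) = 3 + (-o)**2 = 3 + o**2)
u(D, T) = (-T + D*(7 + D))/(3 + D**2) (u(D, T) = (D*(7 + D) - T)/(3 + D**2) = (-T + D*(7 + D))/(3 + D**2))
(u((5*3)*2, 13) - 182)**2 = ((-1*13 + ((5*3)*2)*(7 + (5*3)*2))/(3 + ((5*3)*2)**2) - 182)**2 = ((-13 + (15*2)*(7 + 15*2))/(3 + (15*2)**2) - 182)**2 = ((-13 + 30*(7 + 30))/(3 + 30**2) - 182)**2 = ((-13 + 30*37)/(3 + 900) - 182)**2 = ((-13 + 1110)/903 - 182)**2 = ((1/903)*1097 - 182)**2 = (1097/903 - 182)**2 = (-163249/903)**2 = 26650236001/815409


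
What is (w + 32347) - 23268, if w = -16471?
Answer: -7392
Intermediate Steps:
(w + 32347) - 23268 = (-16471 + 32347) - 23268 = 15876 - 23268 = -7392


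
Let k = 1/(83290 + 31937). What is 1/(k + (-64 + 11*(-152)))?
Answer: -115227/200034071 ≈ -0.00057604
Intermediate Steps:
k = 1/115227 ≈ 8.6785e-6
1/(k + (-64 + 11*(-152))) = 1/(1/115227 + (-64 + 11*(-152))) = 1/(1/115227 + (-64 - 1672)) = 1/(1/115227 - 1736) = 1/(-200034071/115227) = -115227/200034071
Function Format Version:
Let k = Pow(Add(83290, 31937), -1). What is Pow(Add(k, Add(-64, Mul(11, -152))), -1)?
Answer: Rational(-115227, 200034071) ≈ -0.00057604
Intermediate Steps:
k = Rational(1, 115227) (k = Pow(115227, -1) = Rational(1, 115227) ≈ 8.6785e-6)
Pow(Add(k, Add(-64, Mul(11, -152))), -1) = Pow(Add(Rational(1, 115227), Add(-64, Mul(11, -152))), -1) = Pow(Add(Rational(1, 115227), Add(-64, -1672)), -1) = Pow(Add(Rational(1, 115227), -1736), -1) = Pow(Rational(-200034071, 115227), -1) = Rational(-115227, 200034071)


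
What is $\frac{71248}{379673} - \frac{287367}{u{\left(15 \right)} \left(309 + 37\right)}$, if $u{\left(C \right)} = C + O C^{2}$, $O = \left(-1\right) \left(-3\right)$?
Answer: $- \frac{420528509}{413895580} \approx -1.016$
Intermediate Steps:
$O = 3$
$u{\left(C \right)} = C + 3 C^{2}$
$\frac{71248}{379673} - \frac{287367}{u{\left(15 \right)} \left(309 + 37\right)} = \frac{71248}{379673} - \frac{287367}{15 \left(1 + 3 \cdot 15\right) \left(309 + 37\right)} = 71248 \cdot \frac{1}{379673} - \frac{287367}{15 \left(1 + 45\right) 346} = \frac{976}{5201} - \frac{287367}{15 \cdot 46 \cdot 346} = \frac{976}{5201} - \frac{287367}{690 \cdot 346} = \frac{976}{5201} - \frac{287367}{238740} = \frac{976}{5201} - \frac{95789}{79580} = - \frac{420528509}{413895580}$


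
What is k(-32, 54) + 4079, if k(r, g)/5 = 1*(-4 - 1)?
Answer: 4054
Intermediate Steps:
k(r, g) = -25 (k(r, g) = 5*(1*(-4 - 1)) = 5*(1*(-5)) = 5*(-5) = -25)
k(-32, 54) + 4079 = -25 + 4079 = 4054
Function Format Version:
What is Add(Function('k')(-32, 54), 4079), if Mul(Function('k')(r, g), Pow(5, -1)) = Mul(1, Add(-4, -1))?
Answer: 4054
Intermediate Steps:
Function('k')(r, g) = -25 (Function('k')(r, g) = Mul(5, Mul(1, Add(-4, -1))) = Mul(5, Mul(1, -5)) = Mul(5, -5) = -25)
Add(Function('k')(-32, 54), 4079) = Add(-25, 4079) = 4054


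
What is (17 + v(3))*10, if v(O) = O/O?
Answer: 180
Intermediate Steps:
v(O) = 1
(17 + v(3))*10 = (17 + 1)*10 = 18*10 = 180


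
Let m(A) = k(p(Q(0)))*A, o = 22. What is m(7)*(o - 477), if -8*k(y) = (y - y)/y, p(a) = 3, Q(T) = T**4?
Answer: 0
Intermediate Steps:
k(y) = 0 (k(y) = -(y - y)/(8*y) = -0/y = -1/8*0 = 0)
m(A) = 0 (m(A) = 0*A = 0)
m(7)*(o - 477) = 0*(22 - 477) = 0*(-455) = 0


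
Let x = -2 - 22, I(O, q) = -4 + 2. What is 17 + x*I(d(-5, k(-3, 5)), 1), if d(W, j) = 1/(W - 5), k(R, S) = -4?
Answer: 65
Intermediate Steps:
d(W, j) = 1/(-5 + W)
I(O, q) = -2
x = -24
17 + x*I(d(-5, k(-3, 5)), 1) = 17 - 24*(-2) = 17 + 48 = 65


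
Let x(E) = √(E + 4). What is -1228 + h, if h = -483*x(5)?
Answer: -2677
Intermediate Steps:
x(E) = √(4 + E)
h = -1449 (h = -483*√(4 + 5) = -483*√9 = -483*3 = -1449)
-1228 + h = -1228 - 1449 = -2677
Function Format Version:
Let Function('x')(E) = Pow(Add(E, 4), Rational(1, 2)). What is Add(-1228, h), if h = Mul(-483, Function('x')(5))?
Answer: -2677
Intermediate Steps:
Function('x')(E) = Pow(Add(4, E), Rational(1, 2))
h = -1449 (h = Mul(-483, Pow(Add(4, 5), Rational(1, 2))) = Mul(-483, Pow(9, Rational(1, 2))) = Mul(-483, 3) = -1449)
Add(-1228, h) = Add(-1228, -1449) = -2677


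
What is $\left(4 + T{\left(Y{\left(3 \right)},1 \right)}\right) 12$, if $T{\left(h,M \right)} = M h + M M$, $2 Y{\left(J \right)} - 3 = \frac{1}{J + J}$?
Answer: $79$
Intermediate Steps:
$Y{\left(J \right)} = \frac{3}{2} + \frac{1}{4 J}$ ($Y{\left(J \right)} = \frac{3}{2} + \frac{1}{2 \left(J + J\right)} = \frac{3}{2} + \frac{1}{2 \cdot 2 J} = \frac{3}{2} + \frac{\frac{1}{2} \frac{1}{J}}{2} = \frac{3}{2} + \frac{1}{4 J}$)
$T{\left(h,M \right)} = M^{2} + M h$ ($T{\left(h,M \right)} = M h + M^{2} = M^{2} + M h$)
$\left(4 + T{\left(Y{\left(3 \right)},1 \right)}\right) 12 = \left(4 + 1 \left(1 + \frac{1 + 6 \cdot 3}{4 \cdot 3}\right)\right) 12 = \left(4 + 1 \left(1 + \frac{1}{4} \cdot \frac{1}{3} \left(1 + 18\right)\right)\right) 12 = \left(4 + 1 \left(1 + \frac{1}{4} \cdot \frac{1}{3} \cdot 19\right)\right) 12 = \left(4 + 1 \left(1 + \frac{19}{12}\right)\right) 12 = \left(4 + 1 \cdot \frac{31}{12}\right) 12 = \left(4 + \frac{31}{12}\right) 12 = \frac{79}{12} \cdot 12 = 79$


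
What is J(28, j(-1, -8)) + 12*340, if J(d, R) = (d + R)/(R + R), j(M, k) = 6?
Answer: 24497/6 ≈ 4082.8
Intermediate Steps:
J(d, R) = (R + d)/(2*R) (J(d, R) = (R + d)/((2*R)) = (R + d)*(1/(2*R)) = (R + d)/(2*R))
J(28, j(-1, -8)) + 12*340 = (½)*(6 + 28)/6 + 12*340 = (½)*(⅙)*34 + 4080 = 17/6 + 4080 = 24497/6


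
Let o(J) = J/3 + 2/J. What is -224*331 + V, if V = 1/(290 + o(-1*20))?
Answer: -630001538/8497 ≈ -74144.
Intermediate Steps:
o(J) = 2/J + J/3 (o(J) = J*(⅓) + 2/J = J/3 + 2/J = 2/J + J/3)
V = 30/8497 (V = 1/(290 + (2/((-1*20)) + (-1*20)/3)) = 1/(290 + (2/(-20) + (⅓)*(-20))) = 1/(290 + (2*(-1/20) - 20/3)) = 1/(290 + (-⅒ - 20/3)) = 1/(290 - 203/30) = 1/(8497/30) = 30/8497 ≈ 0.0035307)
-224*331 + V = -224*331 + 30/8497 = -74144 + 30/8497 = -630001538/8497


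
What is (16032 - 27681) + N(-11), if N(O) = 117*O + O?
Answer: -12947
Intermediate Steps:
N(O) = 118*O
(16032 - 27681) + N(-11) = (16032 - 27681) + 118*(-11) = -11649 - 1298 = -12947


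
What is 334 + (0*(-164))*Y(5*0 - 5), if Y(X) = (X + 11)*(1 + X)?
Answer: 334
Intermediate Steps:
Y(X) = (1 + X)*(11 + X) (Y(X) = (11 + X)*(1 + X) = (1 + X)*(11 + X))
334 + (0*(-164))*Y(5*0 - 5) = 334 + (0*(-164))*(11 + (5*0 - 5)**2 + 12*(5*0 - 5)) = 334 + 0*(11 + (0 - 5)**2 + 12*(0 - 5)) = 334 + 0*(11 + (-5)**2 + 12*(-5)) = 334 + 0*(11 + 25 - 60) = 334 + 0*(-24) = 334 + 0 = 334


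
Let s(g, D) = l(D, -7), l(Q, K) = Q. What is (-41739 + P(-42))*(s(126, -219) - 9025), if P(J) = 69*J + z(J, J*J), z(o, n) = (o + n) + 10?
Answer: 396613820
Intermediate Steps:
s(g, D) = D
z(o, n) = 10 + n + o (z(o, n) = (n + o) + 10 = 10 + n + o)
P(J) = 10 + J² + 70*J (P(J) = 69*J + (10 + J*J + J) = 69*J + (10 + J² + J) = 69*J + (10 + J + J²) = 10 + J² + 70*J)
(-41739 + P(-42))*(s(126, -219) - 9025) = (-41739 + (10 + (-42)² + 70*(-42)))*(-219 - 9025) = (-41739 + (10 + 1764 - 2940))*(-9244) = (-41739 - 1166)*(-9244) = -42905*(-9244) = 396613820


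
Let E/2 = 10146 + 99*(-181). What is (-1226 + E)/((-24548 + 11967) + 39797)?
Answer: -599/972 ≈ -0.61625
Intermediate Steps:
E = -15546 (E = 2*(10146 + 99*(-181)) = 2*(10146 - 17919) = 2*(-7773) = -15546)
(-1226 + E)/((-24548 + 11967) + 39797) = (-1226 - 15546)/((-24548 + 11967) + 39797) = -16772/(-12581 + 39797) = -16772/27216 = -16772*1/27216 = -599/972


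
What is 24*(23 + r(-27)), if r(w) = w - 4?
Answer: -192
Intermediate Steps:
r(w) = -4 + w
24*(23 + r(-27)) = 24*(23 + (-4 - 27)) = 24*(23 - 31) = 24*(-8) = -192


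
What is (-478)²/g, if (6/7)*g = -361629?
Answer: -456968/843801 ≈ -0.54156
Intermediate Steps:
g = -843801/2 (g = (7/6)*(-361629) = -843801/2 ≈ -4.2190e+5)
(-478)²/g = (-478)²/(-843801/2) = 228484*(-2/843801) = -456968/843801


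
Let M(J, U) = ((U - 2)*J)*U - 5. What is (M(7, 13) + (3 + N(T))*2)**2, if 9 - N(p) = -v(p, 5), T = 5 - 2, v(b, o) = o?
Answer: 1060900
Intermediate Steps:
M(J, U) = -5 + J*U*(-2 + U) (M(J, U) = ((-2 + U)*J)*U - 5 = (J*(-2 + U))*U - 5 = J*U*(-2 + U) - 5 = -5 + J*U*(-2 + U))
T = 3
N(p) = 14 (N(p) = 9 - (-1)*5 = 9 - 1*(-5) = 9 + 5 = 14)
(M(7, 13) + (3 + N(T))*2)**2 = ((-5 + 7*13**2 - 2*7*13) + (3 + 14)*2)**2 = ((-5 + 7*169 - 182) + 17*2)**2 = ((-5 + 1183 - 182) + 34)**2 = (996 + 34)**2 = 1030**2 = 1060900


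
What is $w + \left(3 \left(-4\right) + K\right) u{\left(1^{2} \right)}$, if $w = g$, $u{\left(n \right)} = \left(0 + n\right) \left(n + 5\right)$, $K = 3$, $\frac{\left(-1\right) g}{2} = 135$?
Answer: $-324$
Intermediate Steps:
$g = -270$ ($g = \left(-2\right) 135 = -270$)
$u{\left(n \right)} = n \left(5 + n\right)$
$w = -270$
$w + \left(3 \left(-4\right) + K\right) u{\left(1^{2} \right)} = -270 + \left(3 \left(-4\right) + 3\right) 1^{2} \left(5 + 1^{2}\right) = -270 + \left(-12 + 3\right) 1 \left(5 + 1\right) = -270 - 9 \cdot 1 \cdot 6 = -270 - 54 = -324$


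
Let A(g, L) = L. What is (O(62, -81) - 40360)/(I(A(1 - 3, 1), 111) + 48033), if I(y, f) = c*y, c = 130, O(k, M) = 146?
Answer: -40214/48163 ≈ -0.83496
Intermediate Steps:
I(y, f) = 130*y
(O(62, -81) - 40360)/(I(A(1 - 3, 1), 111) + 48033) = (146 - 40360)/(130*1 + 48033) = -40214/(130 + 48033) = -40214/48163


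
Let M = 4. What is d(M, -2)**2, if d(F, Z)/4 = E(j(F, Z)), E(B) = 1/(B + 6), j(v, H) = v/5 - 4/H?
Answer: 25/121 ≈ 0.20661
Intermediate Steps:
j(v, H) = -4/H + v/5 (j(v, H) = v*(1/5) - 4/H = v/5 - 4/H = -4/H + v/5)
E(B) = 1/(6 + B)
d(F, Z) = 4/(6 - 4/Z + F/5) (d(F, Z) = 4/(6 + (-4/Z + F/5)) = 4/(6 - 4/Z + F/5))
d(M, -2)**2 = (20*(-2)/(-20 + 30*(-2) + 4*(-2)))**2 = (20*(-2)/(-20 - 60 - 8))**2 = (20*(-2)/(-88))**2 = (20*(-2)*(-1/88))**2 = (5/11)**2 = 25/121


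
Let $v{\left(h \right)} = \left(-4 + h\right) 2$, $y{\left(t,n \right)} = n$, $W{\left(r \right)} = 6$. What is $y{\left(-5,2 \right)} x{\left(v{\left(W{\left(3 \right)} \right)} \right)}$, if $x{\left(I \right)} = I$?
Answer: $8$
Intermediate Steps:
$v{\left(h \right)} = -8 + 2 h$
$y{\left(-5,2 \right)} x{\left(v{\left(W{\left(3 \right)} \right)} \right)} = 2 \left(-8 + 2 \cdot 6\right) = 2 \left(-8 + 12\right) = 2 \cdot 4 = 8$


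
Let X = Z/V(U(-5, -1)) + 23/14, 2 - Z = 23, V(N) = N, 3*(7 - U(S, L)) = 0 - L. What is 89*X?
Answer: -18779/140 ≈ -134.14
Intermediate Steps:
U(S, L) = 7 + L/3 (U(S, L) = 7 - (0 - L)/3 = 7 - (-1)*L/3 = 7 + L/3)
Z = -21 (Z = 2 - 1*23 = 2 - 23 = -21)
X = -211/140 (X = -21/(7 + (⅓)*(-1)) + 23/14 = -21/(7 - ⅓) + 23*(1/14) = -21/20/3 + 23/14 = -21*3/20 + 23/14 = -63/20 + 23/14 = -211/140 ≈ -1.5071)
89*X = 89*(-211/140) = -18779/140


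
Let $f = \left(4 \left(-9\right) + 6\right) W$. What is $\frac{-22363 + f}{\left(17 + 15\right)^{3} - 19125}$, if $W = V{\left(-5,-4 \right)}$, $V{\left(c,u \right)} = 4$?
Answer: $- \frac{22483}{13643} \approx -1.648$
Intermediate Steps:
$W = 4$
$f = -120$ ($f = \left(4 \left(-9\right) + 6\right) 4 = \left(-36 + 6\right) 4 = \left(-30\right) 4 = -120$)
$\frac{-22363 + f}{\left(17 + 15\right)^{3} - 19125} = \frac{-22363 - 120}{\left(17 + 15\right)^{3} - 19125} = - \frac{22483}{32^{3} - 19125} = - \frac{22483}{32768 - 19125} = - \frac{22483}{13643}$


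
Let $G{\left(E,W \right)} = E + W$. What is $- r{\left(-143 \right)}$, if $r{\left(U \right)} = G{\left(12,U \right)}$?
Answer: $131$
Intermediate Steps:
$r{\left(U \right)} = 12 + U$
$- r{\left(-143 \right)} = - (12 - 143) = \left(-1\right) \left(-131\right) = 131$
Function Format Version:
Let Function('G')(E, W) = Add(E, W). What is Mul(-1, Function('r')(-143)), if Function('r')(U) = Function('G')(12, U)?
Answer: 131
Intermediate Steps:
Function('r')(U) = Add(12, U)
Mul(-1, Function('r')(-143)) = Mul(-1, Add(12, -143)) = Mul(-1, -131) = 131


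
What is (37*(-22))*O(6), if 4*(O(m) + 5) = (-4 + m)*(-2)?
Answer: 4884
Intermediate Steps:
O(m) = -3 - m/2 (O(m) = -5 + ((-4 + m)*(-2))/4 = -5 + (8 - 2*m)/4 = -5 + (2 - m/2) = -3 - m/2)
(37*(-22))*O(6) = (37*(-22))*(-3 - ½*6) = -814*(-3 - 3) = -814*(-6) = 4884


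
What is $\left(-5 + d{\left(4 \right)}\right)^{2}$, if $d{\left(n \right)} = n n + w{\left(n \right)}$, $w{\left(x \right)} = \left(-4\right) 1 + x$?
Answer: $121$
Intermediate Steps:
$w{\left(x \right)} = -4 + x$
$d{\left(n \right)} = -4 + n + n^{2}$ ($d{\left(n \right)} = n n + \left(-4 + n\right) = n^{2} + \left(-4 + n\right) = -4 + n + n^{2}$)
$\left(-5 + d{\left(4 \right)}\right)^{2} = \left(-5 + \left(-4 + 4 + 4^{2}\right)\right)^{2} = \left(-5 + \left(-4 + 4 + 16\right)\right)^{2} = \left(-5 + 16\right)^{2} = 11^{2} = 121$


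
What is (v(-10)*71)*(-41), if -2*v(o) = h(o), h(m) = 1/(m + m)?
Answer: -2911/40 ≈ -72.775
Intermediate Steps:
h(m) = 1/(2*m)
v(o) = -1/(4*o)
(v(-10)*71)*(-41) = (-¼/(-10)*71)*(-41) = (-¼*(-⅒)*71)*(-41) = ((1/40)*71)*(-41) = (71/40)*(-41) = -2911/40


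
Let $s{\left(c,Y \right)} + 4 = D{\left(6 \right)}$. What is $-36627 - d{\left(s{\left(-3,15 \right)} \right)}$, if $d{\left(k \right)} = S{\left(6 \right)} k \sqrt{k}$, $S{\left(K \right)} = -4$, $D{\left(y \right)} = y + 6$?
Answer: $-36627 + 64 \sqrt{2} \approx -36537.0$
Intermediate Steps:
$D{\left(y \right)} = 6 + y$
$s{\left(c,Y \right)} = 8$ ($s{\left(c,Y \right)} = -4 + \left(6 + 6\right) = -4 + 12 = 8$)
$d{\left(k \right)} = - 4 k^{\frac{3}{2}}$ ($d{\left(k \right)} = - 4 k \sqrt{k} = - 4 k^{\frac{3}{2}}$)
$-36627 - d{\left(s{\left(-3,15 \right)} \right)} = -36627 - - 4 \cdot 8^{\frac{3}{2}} = -36627 - - 4 \cdot 16 \sqrt{2} = -36627 - - 64 \sqrt{2} = -36627 + 64 \sqrt{2}$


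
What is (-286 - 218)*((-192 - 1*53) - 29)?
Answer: 138096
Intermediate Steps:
(-286 - 218)*((-192 - 1*53) - 29) = -504*((-192 - 53) - 29) = -504*(-245 - 29) = -504*(-274) = 138096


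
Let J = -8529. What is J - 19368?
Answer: -27897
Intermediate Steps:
J - 19368 = -8529 - 19368 = -27897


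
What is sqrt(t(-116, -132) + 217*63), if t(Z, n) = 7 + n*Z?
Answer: sqrt(28990) ≈ 170.26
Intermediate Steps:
t(Z, n) = 7 + Z*n
sqrt(t(-116, -132) + 217*63) = sqrt((7 - 116*(-132)) + 217*63) = sqrt((7 + 15312) + 13671) = sqrt(15319 + 13671) = sqrt(28990)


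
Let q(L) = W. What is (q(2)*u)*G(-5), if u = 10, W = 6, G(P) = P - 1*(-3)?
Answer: -120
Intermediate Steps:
G(P) = 3 + P (G(P) = P + 3 = 3 + P)
q(L) = 6
(q(2)*u)*G(-5) = (6*10)*(3 - 5) = 60*(-2) = -120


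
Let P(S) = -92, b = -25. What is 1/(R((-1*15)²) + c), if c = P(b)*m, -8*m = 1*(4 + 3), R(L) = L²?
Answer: 2/101411 ≈ 1.9722e-5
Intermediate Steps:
m = -7/8 (m = -(4 + 3)/8 = -7/8 ≈ -0.87500)
c = 161/2 (c = -92*(-7/8) = 161/2 ≈ 80.500)
1/(R((-1*15)²) + c) = 1/(((-1*15)²)² + 161/2) = 1/(((-15)²)² + 161/2) = 1/(225² + 161/2) = 1/(50625 + 161/2) = 1/(101411/2) = 2/101411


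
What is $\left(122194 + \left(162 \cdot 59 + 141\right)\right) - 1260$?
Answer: $130633$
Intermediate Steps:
$\left(122194 + \left(162 \cdot 59 + 141\right)\right) - 1260 = \left(122194 + \left(9558 + 141\right)\right) - 1260 = \left(122194 + 9699\right) - 1260 = 131893 - 1260 = 130633$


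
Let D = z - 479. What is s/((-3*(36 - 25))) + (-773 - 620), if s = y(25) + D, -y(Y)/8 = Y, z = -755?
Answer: -14845/11 ≈ -1349.5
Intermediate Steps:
y(Y) = -8*Y
D = -1234 (D = -755 - 479 = -1234)
s = -1434 (s = -8*25 - 1234 = -200 - 1234 = -1434)
s/((-3*(36 - 25))) + (-773 - 620) = -1434*(-1/(3*(36 - 25))) + (-773 - 620) = -1434/((-3*11)) - 1393 = -1434/(-33) - 1393 = -1434*(-1/33) - 1393 = 478/11 - 1393 = -14845/11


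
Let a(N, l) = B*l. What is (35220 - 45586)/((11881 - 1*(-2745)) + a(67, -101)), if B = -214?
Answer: -5183/18120 ≈ -0.28604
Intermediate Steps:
a(N, l) = -214*l
(35220 - 45586)/((11881 - 1*(-2745)) + a(67, -101)) = (35220 - 45586)/((11881 - 1*(-2745)) - 214*(-101)) = -10366/((11881 + 2745) + 21614) = -10366/(14626 + 21614) = -10366/36240 = -10366*1/36240 = -5183/18120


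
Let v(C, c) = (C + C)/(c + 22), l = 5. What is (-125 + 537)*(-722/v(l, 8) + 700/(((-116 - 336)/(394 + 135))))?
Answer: -138981196/113 ≈ -1.2299e+6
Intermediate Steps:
v(C, c) = 2*C/(22 + c) (v(C, c) = (2*C)/(22 + c) = 2*C/(22 + c))
(-125 + 537)*(-722/v(l, 8) + 700/(((-116 - 336)/(394 + 135)))) = (-125 + 537)*(-722/(2*5/(22 + 8)) + 700/(((-116 - 336)/(394 + 135)))) = 412*(-722/(2*5/30) + 700/((-452/529))) = 412*(-722/(2*5*(1/30)) + 700/((-452*1/529))) = 412*(-722/1/3 + 700/(-452/529)) = 412*(-722*3 + 700*(-529/452)) = 412*(-2166 - 92575/113) = 412*(-337333/113) = -138981196/113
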